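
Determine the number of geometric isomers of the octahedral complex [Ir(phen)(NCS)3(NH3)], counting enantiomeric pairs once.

Each phen is bidentate and must span two cis positions.
The distinct arrangements are (2 in all): NCS mer; NCS fac.

2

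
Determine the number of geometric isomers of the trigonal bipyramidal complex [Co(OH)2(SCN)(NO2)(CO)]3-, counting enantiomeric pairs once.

7

In a trigonal bipyramid the two axial positions differ from the three equatorial ones.
Systematic enumeration (placing each ligand type in turn and discarding arrangements equivalent by rotation or reflection) gives 7 geometric isomers.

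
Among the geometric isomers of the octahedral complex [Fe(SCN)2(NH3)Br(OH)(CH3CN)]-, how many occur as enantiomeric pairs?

In an octahedral complex each vertex has one trans partner and four cis neighbours.
Systematic enumeration (placing each ligand type in turn and discarding arrangements equivalent by rotation or reflection) gives 9 geometric isomers.
Of these, 6 lack any improper symmetry element and so occur as enantiomeric pairs, giving 9 + 6 = 15 stereoisomers in total.

6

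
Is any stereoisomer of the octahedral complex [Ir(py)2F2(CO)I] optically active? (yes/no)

The distinct arrangements are (6 in all): py trans, F cis; py cis, F cis (3 arrangements, 2 chiral); py trans, F trans; py cis, F trans.
Of these, 2 lack any improper symmetry element and so occur as enantiomeric pairs, giving 6 + 2 = 8 stereoisomers in total.

yes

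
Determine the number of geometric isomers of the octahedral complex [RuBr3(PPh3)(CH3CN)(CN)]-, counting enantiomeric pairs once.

Working through the distinct placements yields 4 geometric isomers: Br mer (3 arrangements); Br fac (chiral).

4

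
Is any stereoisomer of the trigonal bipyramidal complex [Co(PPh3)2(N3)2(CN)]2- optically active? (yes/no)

yes

A trigonal bipyramid has two axial and three equatorial sites, which are chemically inequivalent.
Exhaustive case analysis gives 5 geometric isomers.
One of these lacks any improper symmetry element and so occurs as an enantiomeric pair, giving 5 + 1 = 6 stereoisomers in total.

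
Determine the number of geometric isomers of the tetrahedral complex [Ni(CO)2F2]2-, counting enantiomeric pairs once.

All four vertices of a tetrahedron are equivalent and mutually adjacent, so cis/trans isomerism cannot arise.
Only one geometric arrangement is possible.

1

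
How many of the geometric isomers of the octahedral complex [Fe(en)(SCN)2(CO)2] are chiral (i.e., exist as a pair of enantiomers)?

Each en is bidentate and must span two cis positions.
Working through the distinct placements yields 3 geometric isomers: SCN cis, CO trans; SCN cis, CO cis (chiral); SCN trans, CO cis.
One of these lacks any improper symmetry element and so occurs as an enantiomeric pair, giving 3 + 1 = 4 stereoisomers in total.

1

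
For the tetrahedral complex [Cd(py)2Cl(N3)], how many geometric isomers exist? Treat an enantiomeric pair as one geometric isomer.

All four vertices of a tetrahedron are equivalent and mutually adjacent, so cis/trans isomerism cannot arise.
Only one geometric arrangement is possible.

1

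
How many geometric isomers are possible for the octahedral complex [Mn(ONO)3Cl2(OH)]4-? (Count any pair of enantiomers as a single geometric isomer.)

The six octahedral sites form three mutually perpendicular trans pairs.
There are 3 geometric isomers: ONO mer, Cl trans; ONO mer, Cl cis; ONO fac, Cl cis.

3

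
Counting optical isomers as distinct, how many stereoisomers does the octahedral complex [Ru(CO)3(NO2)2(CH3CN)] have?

There are 3 geometric isomers: CO mer, NO2 trans; CO fac, NO2 cis; CO mer, NO2 cis.
Each arrangement has an internal mirror plane or centre of symmetry, so none is chiral.

3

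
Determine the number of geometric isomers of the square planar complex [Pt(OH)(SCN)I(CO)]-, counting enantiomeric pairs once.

A square has two trans pairs of vertices; adjacent vertices are cis.
Working through the distinct placements yields 3 geometric isomers: (CO/OH trans, I/SCN trans); (CO/SCN trans, I/OH trans); (CO/I trans, OH/SCN trans).

3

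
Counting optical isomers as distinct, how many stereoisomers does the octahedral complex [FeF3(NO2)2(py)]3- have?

An octahedron has six vertices in three trans pairs; every non-trans pair is cis.
Working through the distinct placements yields 3 geometric isomers: F mer, NO2 cis; F mer, NO2 trans; F fac, NO2 cis.
Each arrangement has an internal mirror plane or centre of symmetry, so none is chiral.

3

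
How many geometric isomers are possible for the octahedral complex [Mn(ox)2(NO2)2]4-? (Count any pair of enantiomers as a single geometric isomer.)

2

Each ox is bidentate and must span two cis positions.
Working through the distinct placements yields 2 geometric isomers: NO2 trans; NO2 cis (chiral).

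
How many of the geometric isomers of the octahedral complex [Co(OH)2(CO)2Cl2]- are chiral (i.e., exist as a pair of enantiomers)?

There are 5 geometric isomers: OH trans, CO trans, Cl trans; OH cis, CO trans, Cl cis; OH trans, CO cis, Cl cis; OH cis, CO cis, Cl cis (chiral); OH cis, CO cis, Cl trans.
One of these lacks any improper symmetry element and so occurs as an enantiomeric pair, giving 5 + 1 = 6 stereoisomers in total.

1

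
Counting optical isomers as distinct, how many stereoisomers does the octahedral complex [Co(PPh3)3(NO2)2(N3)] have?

3

In an octahedral complex each vertex has one trans partner and four cis neighbours.
Working through the distinct placements yields 3 geometric isomers: PPh3 mer, NO2 cis; PPh3 mer, NO2 trans; PPh3 fac, NO2 cis.
Each arrangement has an internal mirror plane or centre of symmetry, so none is chiral.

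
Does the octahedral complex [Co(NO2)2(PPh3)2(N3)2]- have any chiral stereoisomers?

An octahedron has six vertices in three trans pairs; every non-trans pair is cis.
Working through the distinct placements yields 5 geometric isomers: NO2 trans, PPh3 trans, N3 trans; NO2 cis, PPh3 cis, N3 trans; NO2 cis, PPh3 trans, N3 cis; NO2 cis, PPh3 cis, N3 cis (chiral); NO2 trans, PPh3 cis, N3 cis.
One of these lacks any improper symmetry element and so occurs as an enantiomeric pair, giving 5 + 1 = 6 stereoisomers in total.

yes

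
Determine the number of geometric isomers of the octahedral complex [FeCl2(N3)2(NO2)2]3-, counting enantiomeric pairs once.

An octahedron has six vertices in three trans pairs; every non-trans pair is cis.
There are 5 geometric isomers: Cl trans, N3 trans, NO2 trans; Cl trans, N3 cis, NO2 cis; Cl cis, N3 cis, NO2 trans; Cl cis, N3 cis, NO2 cis (chiral); Cl cis, N3 trans, NO2 cis.

5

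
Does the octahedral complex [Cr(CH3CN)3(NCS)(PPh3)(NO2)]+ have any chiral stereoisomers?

yes

An octahedron has six vertices in three trans pairs; every non-trans pair is cis.
There are 4 geometric isomers: CH3CN mer (3 arrangements); CH3CN fac (chiral).
One of these lacks any improper symmetry element and so occurs as an enantiomeric pair, giving 4 + 1 = 5 stereoisomers in total.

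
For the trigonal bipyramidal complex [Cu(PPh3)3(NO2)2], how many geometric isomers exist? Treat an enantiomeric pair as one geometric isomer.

3

Working through the distinct placements yields 3 geometric isomers: NO2 both axial; NO2 one axial, one equatorial; NO2 both equatorial.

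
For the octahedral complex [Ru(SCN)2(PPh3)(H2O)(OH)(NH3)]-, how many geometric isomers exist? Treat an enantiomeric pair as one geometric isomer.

9

The six octahedral sites form three mutually perpendicular trans pairs.
Systematic enumeration (placing each ligand type in turn and discarding arrangements equivalent by rotation or reflection) gives 9 geometric isomers.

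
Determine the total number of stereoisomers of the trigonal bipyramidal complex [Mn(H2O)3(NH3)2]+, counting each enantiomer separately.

3

A trigonal bipyramid has two axial and three equatorial sites, which are chemically inequivalent.
Working through the distinct placements yields 3 geometric isomers: NH3 both equatorial; NH3 one axial, one equatorial; NH3 both axial.
Each arrangement has an internal mirror plane or centre of symmetry, so none is chiral.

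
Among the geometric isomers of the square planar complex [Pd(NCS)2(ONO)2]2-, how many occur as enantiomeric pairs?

A square has two trans pairs of vertices; adjacent vertices are cis.
Systematic placement gives 2 geometric isomers: NCS cis; NCS trans.
Each arrangement has an internal mirror plane or centre of symmetry, so none is chiral.

0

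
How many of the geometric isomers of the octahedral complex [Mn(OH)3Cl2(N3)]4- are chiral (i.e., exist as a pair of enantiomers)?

The six octahedral sites form three mutually perpendicular trans pairs.
There are 3 geometric isomers: OH mer, Cl trans; OH mer, Cl cis; OH fac, Cl cis.
Each arrangement has an internal mirror plane or centre of symmetry, so none is chiral.

0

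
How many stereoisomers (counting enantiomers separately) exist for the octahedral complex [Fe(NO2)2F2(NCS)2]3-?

In an octahedral complex each vertex has one trans partner and four cis neighbours.
Systematic placement gives 5 geometric isomers: NO2 trans, F trans, NCS trans; NO2 cis, F trans, NCS cis; NO2 trans, F cis, NCS cis; NO2 cis, F cis, NCS cis (chiral); NO2 cis, F cis, NCS trans.
One of these lacks any improper symmetry element and so occurs as an enantiomeric pair, giving 5 + 1 = 6 stereoisomers in total.

6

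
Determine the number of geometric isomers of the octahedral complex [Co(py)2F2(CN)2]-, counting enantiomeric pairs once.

5

The six octahedral sites form three mutually perpendicular trans pairs.
Systematic placement gives 5 geometric isomers: py trans, F trans, CN trans; py cis, F cis, CN trans; py trans, F cis, CN cis; py cis, F cis, CN cis (chiral); py cis, F trans, CN cis.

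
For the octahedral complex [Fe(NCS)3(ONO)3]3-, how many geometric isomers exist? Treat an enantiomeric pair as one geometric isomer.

2

In an octahedral complex each vertex has one trans partner and four cis neighbours.
Working through the distinct placements yields 2 geometric isomers: NCS mer; NCS fac.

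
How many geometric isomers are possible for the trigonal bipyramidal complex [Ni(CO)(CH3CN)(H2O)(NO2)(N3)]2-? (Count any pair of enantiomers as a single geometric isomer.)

A trigonal bipyramid has two axial and three equatorial sites, which are chemically inequivalent.
Exhaustive case analysis gives 10 geometric isomers.

10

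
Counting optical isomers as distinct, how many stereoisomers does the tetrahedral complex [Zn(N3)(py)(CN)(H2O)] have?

All four vertices of a tetrahedron are equivalent and mutually adjacent, so cis/trans isomerism cannot arise.
Only one geometric arrangement is possible; it has no improper symmetry element, so it exists as a pair of enantiomers (2 stereoisomers).

2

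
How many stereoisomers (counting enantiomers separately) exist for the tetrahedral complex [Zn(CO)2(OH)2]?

1

All four vertices of a tetrahedron are equivalent and mutually adjacent, so cis/trans isomerism cannot arise.
Only one geometric arrangement is possible.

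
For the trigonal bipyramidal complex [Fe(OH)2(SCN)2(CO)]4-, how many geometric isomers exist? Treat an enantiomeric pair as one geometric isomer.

A trigonal bipyramid has two axial and three equatorial sites, which are chemically inequivalent.
Placing the ligands in turn and identifying arrangements related by rotation or reflection leaves 5 distinct geometric isomers.

5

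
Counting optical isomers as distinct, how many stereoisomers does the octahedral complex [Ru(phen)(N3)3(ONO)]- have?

2

In an octahedral complex each vertex has one trans partner and four cis neighbours.
Each phen is bidentate and must span two cis positions.
Working through the distinct placements yields 2 geometric isomers: N3 mer; N3 fac.
Each arrangement has an internal mirror plane or centre of symmetry, so none is chiral.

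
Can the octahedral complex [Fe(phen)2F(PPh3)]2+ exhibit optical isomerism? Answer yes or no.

In an octahedral complex each vertex has one trans partner and four cis neighbours.
Each phen is bidentate and must span two cis positions.
There are 2 geometric isomers: F and PPh3 mutually trans; F and PPh3 mutually cis (chiral).
One of these lacks any improper symmetry element and so occurs as an enantiomeric pair, giving 2 + 1 = 3 stereoisomers in total.

yes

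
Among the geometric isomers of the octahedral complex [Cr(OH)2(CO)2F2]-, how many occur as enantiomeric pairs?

1

An octahedron has six vertices in three trans pairs; every non-trans pair is cis.
Working through the distinct placements yields 5 geometric isomers: OH trans, CO trans, F trans; OH cis, CO trans, F cis; OH trans, CO cis, F cis; OH cis, CO cis, F cis (chiral); OH cis, CO cis, F trans.
One of these lacks any improper symmetry element and so occurs as an enantiomeric pair, giving 5 + 1 = 6 stereoisomers in total.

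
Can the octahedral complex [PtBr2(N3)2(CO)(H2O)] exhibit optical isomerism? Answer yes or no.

An octahedron has six vertices in three trans pairs; every non-trans pair is cis.
There are 6 geometric isomers: Br trans, N3 trans; Br trans, N3 cis; Br cis, N3 trans; Br cis, N3 cis (3 arrangements, 2 chiral).
Of these, 2 lack any improper symmetry element and so occur as enantiomeric pairs, giving 6 + 2 = 8 stereoisomers in total.

yes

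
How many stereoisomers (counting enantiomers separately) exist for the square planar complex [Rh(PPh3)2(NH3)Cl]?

In a square planar complex each vertex has one trans partner and two cis neighbours.
The distinct arrangements are (2 in all): PPh3 cis; PPh3 trans.
Each arrangement has an internal mirror plane or centre of symmetry, so none is chiral.

2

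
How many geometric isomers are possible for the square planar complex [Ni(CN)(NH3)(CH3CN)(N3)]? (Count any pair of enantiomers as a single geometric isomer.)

3

In a square planar complex each vertex has one trans partner and two cis neighbours.
Working through the distinct placements yields 3 geometric isomers: (CH3CN/N3 trans, CN/NH3 trans); (CH3CN/NH3 trans, CN/N3 trans); (CH3CN/CN trans, N3/NH3 trans).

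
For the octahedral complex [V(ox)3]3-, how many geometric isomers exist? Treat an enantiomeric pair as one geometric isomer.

Each ox is bidentate and must span two cis positions.
Only one geometric arrangement is possible; it has no improper symmetry element, so it exists as a pair of enantiomers (2 stereoisomers).

1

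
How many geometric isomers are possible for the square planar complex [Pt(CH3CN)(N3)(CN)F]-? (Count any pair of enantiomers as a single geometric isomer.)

A square has two trans pairs of vertices; adjacent vertices are cis.
Systematic placement gives 3 geometric isomers: (CH3CN/F trans, CN/N3 trans); (CH3CN/N3 trans, CN/F trans); (CH3CN/CN trans, F/N3 trans).

3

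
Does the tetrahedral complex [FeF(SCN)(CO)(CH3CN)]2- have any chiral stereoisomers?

yes

Only one geometric arrangement is possible; it has no improper symmetry element, so it exists as a pair of enantiomers (2 stereoisomers).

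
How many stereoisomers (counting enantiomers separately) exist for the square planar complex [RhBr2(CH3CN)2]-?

2

A square has two trans pairs of vertices; adjacent vertices are cis.
Systematic placement gives 2 geometric isomers: Br cis; Br trans.
Each arrangement has an internal mirror plane or centre of symmetry, so none is chiral.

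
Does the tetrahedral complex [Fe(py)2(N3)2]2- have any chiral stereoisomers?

no

Only one geometric arrangement is possible.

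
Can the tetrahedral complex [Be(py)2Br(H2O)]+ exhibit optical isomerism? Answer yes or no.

no

In a tetrahedral complex all four positions are equivalent and every pair of ligands is adjacent — there is no cis/trans distinction.
Only one geometric arrangement is possible.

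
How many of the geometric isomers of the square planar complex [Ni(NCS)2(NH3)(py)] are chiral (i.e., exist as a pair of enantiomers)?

0

A square has two trans pairs of vertices; adjacent vertices are cis.
The distinct arrangements are (2 in all): NCS cis; NCS trans.
Each arrangement has an internal mirror plane or centre of symmetry, so none is chiral.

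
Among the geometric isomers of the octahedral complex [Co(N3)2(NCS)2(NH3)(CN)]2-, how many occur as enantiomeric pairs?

The six octahedral sites form three mutually perpendicular trans pairs.
There are 6 geometric isomers: N3 cis, NCS cis (3 arrangements, 2 chiral); N3 cis, NCS trans; N3 trans, NCS cis; N3 trans, NCS trans.
Of these, 2 lack any improper symmetry element and so occur as enantiomeric pairs, giving 6 + 2 = 8 stereoisomers in total.

2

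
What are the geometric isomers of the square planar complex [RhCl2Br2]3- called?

cis and trans

In a square planar complex each vertex has one trans partner and two cis neighbours.
There are 2 geometric isomers: Cl cis; Cl trans.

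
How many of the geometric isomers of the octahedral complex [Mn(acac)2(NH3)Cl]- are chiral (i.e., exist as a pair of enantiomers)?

An octahedron has six vertices in three trans pairs; every non-trans pair is cis.
Each acac is bidentate and must span two cis positions.
Working through the distinct placements yields 2 geometric isomers: NH3 and Cl mutually trans; NH3 and Cl mutually cis (chiral).
One of these lacks any improper symmetry element and so occurs as an enantiomeric pair, giving 2 + 1 = 3 stereoisomers in total.

1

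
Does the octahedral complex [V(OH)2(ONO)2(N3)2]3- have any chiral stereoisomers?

An octahedron has six vertices in three trans pairs; every non-trans pair is cis.
Systematic placement gives 5 geometric isomers: OH trans, ONO trans, N3 trans; OH cis, ONO cis, N3 trans; OH cis, ONO trans, N3 cis; OH cis, ONO cis, N3 cis (chiral); OH trans, ONO cis, N3 cis.
One of these lacks any improper symmetry element and so occurs as an enantiomeric pair, giving 5 + 1 = 6 stereoisomers in total.

yes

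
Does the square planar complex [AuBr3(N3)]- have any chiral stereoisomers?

Only one geometric arrangement is possible.

no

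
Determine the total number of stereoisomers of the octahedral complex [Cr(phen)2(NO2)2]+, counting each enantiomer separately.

The six octahedral sites form three mutually perpendicular trans pairs.
Each phen is bidentate and must span two cis positions.
The distinct arrangements are (2 in all): NO2 trans; NO2 cis (chiral).
One of these lacks any improper symmetry element and so occurs as an enantiomeric pair, giving 2 + 1 = 3 stereoisomers in total.

3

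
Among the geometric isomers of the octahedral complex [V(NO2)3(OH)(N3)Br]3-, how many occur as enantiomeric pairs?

In an octahedral complex each vertex has one trans partner and four cis neighbours.
Working through the distinct placements yields 4 geometric isomers: NO2 mer (3 arrangements); NO2 fac (chiral).
One of these lacks any improper symmetry element and so occurs as an enantiomeric pair, giving 4 + 1 = 5 stereoisomers in total.

1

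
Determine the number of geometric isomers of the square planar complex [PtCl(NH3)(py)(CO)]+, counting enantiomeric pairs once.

In a square planar complex each vertex has one trans partner and two cis neighbours.
Systematic placement gives 3 geometric isomers: (CO/NH3 trans, Cl/py trans); (CO/py trans, Cl/NH3 trans); (CO/Cl trans, NH3/py trans).

3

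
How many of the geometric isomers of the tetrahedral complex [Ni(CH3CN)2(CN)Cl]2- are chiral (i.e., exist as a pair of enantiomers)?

0

Only one geometric arrangement is possible.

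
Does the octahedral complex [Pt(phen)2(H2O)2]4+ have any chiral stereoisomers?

The six octahedral sites form three mutually perpendicular trans pairs.
Each phen is bidentate and must span two cis positions.
There are 2 geometric isomers: H2O trans; H2O cis (chiral).
One of these lacks any improper symmetry element and so occurs as an enantiomeric pair, giving 2 + 1 = 3 stereoisomers in total.

yes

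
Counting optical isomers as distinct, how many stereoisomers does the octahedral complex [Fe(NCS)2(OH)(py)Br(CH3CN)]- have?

15

The six octahedral sites form three mutually perpendicular trans pairs.
Exhaustive case analysis gives 9 geometric isomers.
Of these, 6 lack any improper symmetry element and so occur as enantiomeric pairs, giving 9 + 6 = 15 stereoisomers in total.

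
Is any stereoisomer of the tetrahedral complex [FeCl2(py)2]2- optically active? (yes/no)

In a tetrahedral complex all four positions are equivalent and every pair of ligands is adjacent — there is no cis/trans distinction.
Only one geometric arrangement is possible.

no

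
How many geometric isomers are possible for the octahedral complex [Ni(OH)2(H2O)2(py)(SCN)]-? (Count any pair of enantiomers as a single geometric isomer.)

6

The six octahedral sites form three mutually perpendicular trans pairs.
The distinct arrangements are (6 in all): OH trans, H2O trans; OH cis, H2O trans; OH cis, H2O cis (3 arrangements, 2 chiral); OH trans, H2O cis.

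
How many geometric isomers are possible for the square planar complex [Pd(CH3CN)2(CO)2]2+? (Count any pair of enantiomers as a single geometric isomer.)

2

In a square planar complex each vertex has one trans partner and two cis neighbours.
Systematic placement gives 2 geometric isomers: CH3CN cis; CH3CN trans.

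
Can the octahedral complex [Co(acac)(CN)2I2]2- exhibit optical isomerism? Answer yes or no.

yes

In an octahedral complex each vertex has one trans partner and four cis neighbours.
Each acac is bidentate and must span two cis positions.
The distinct arrangements are (3 in all): CN trans, I cis; CN cis, I cis (chiral); CN cis, I trans.
One of these lacks any improper symmetry element and so occurs as an enantiomeric pair, giving 3 + 1 = 4 stereoisomers in total.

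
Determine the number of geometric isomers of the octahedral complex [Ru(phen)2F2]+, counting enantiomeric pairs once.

2

Each phen is bidentate and must span two cis positions.
There are 2 geometric isomers: F trans; F cis (chiral).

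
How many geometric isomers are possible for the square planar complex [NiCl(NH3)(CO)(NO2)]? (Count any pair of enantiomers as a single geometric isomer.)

A square has two trans pairs of vertices; adjacent vertices are cis.
There are 3 geometric isomers: (CO/NH3 trans, Cl/NO2 trans); (CO/NO2 trans, Cl/NH3 trans); (CO/Cl trans, NH3/NO2 trans).

3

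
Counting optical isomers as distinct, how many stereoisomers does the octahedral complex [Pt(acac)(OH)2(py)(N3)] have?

Each acac is bidentate and must span two cis positions.
Systematic placement gives 4 geometric isomers: OH cis (3 arrangements, 2 chiral); OH trans.
Of these, 2 lack any improper symmetry element and so occur as enantiomeric pairs, giving 4 + 2 = 6 stereoisomers in total.

6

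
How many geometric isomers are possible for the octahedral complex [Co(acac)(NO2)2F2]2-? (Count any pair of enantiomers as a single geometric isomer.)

3

In an octahedral complex each vertex has one trans partner and four cis neighbours.
Each acac is bidentate and must span two cis positions.
There are 3 geometric isomers: NO2 cis, F trans; NO2 cis, F cis (chiral); NO2 trans, F cis.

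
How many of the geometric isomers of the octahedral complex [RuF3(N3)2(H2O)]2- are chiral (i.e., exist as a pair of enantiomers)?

0

An octahedron has six vertices in three trans pairs; every non-trans pair is cis.
There are 3 geometric isomers: F mer, N3 trans; F mer, N3 cis; F fac, N3 cis.
Each arrangement has an internal mirror plane or centre of symmetry, so none is chiral.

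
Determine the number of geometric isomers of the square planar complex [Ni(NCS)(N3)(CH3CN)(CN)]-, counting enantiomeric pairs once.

3

A square has two trans pairs of vertices; adjacent vertices are cis.
There are 3 geometric isomers: (CH3CN/N3 trans, CN/NCS trans); (CH3CN/NCS trans, CN/N3 trans); (CH3CN/CN trans, N3/NCS trans).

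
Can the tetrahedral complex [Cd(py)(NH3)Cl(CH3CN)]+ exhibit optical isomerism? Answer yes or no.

All four vertices of a tetrahedron are equivalent and mutually adjacent, so cis/trans isomerism cannot arise.
Only one geometric arrangement is possible; it has no improper symmetry element, so it exists as a pair of enantiomers (2 stereoisomers).

yes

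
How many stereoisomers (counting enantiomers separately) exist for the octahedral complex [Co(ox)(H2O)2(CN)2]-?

Each ox is bidentate and must span two cis positions.
The distinct arrangements are (3 in all): H2O cis, CN trans; H2O cis, CN cis (chiral); H2O trans, CN cis.
One of these lacks any improper symmetry element and so occurs as an enantiomeric pair, giving 3 + 1 = 4 stereoisomers in total.

4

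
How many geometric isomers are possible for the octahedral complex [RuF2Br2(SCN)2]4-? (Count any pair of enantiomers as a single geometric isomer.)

5

The six octahedral sites form three mutually perpendicular trans pairs.
Systematic placement gives 5 geometric isomers: F trans, Br trans, SCN trans; F cis, Br trans, SCN cis; F cis, Br cis, SCN trans; F cis, Br cis, SCN cis (chiral); F trans, Br cis, SCN cis.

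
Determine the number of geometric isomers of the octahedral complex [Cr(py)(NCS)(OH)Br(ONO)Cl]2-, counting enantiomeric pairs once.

Placing the ligands in turn and identifying arrangements related by rotation or reflection leaves 15 distinct geometric isomers.

15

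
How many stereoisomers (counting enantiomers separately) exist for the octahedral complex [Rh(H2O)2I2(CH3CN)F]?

An octahedron has six vertices in three trans pairs; every non-trans pair is cis.
The distinct arrangements are (6 in all): H2O trans, I trans; H2O cis, I cis (3 arrangements, 2 chiral); H2O cis, I trans; H2O trans, I cis.
Of these, 2 lack any improper symmetry element and so occur as enantiomeric pairs, giving 6 + 2 = 8 stereoisomers in total.

8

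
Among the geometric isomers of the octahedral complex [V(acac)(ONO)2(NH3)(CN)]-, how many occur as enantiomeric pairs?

Each acac is bidentate and must span two cis positions.
Working through the distinct placements yields 4 geometric isomers: ONO cis (3 arrangements, 2 chiral); ONO trans.
Of these, 2 lack any improper symmetry element and so occur as enantiomeric pairs, giving 4 + 2 = 6 stereoisomers in total.

2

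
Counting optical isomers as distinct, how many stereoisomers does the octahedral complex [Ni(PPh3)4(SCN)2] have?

2

The six octahedral sites form three mutually perpendicular trans pairs.
There are 2 geometric isomers: SCN trans; SCN cis.
Each arrangement has an internal mirror plane or centre of symmetry, so none is chiral.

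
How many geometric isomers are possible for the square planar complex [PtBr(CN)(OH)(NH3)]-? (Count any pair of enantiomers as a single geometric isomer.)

A square has two trans pairs of vertices; adjacent vertices are cis.
There are 3 geometric isomers: (Br/NH3 trans, CN/OH trans); (Br/OH trans, CN/NH3 trans); (Br/CN trans, NH3/OH trans).

3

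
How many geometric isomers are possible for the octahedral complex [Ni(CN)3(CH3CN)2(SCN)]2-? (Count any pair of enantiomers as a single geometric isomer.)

3

There are 3 geometric isomers: CN mer, CH3CN trans; CN fac, CH3CN cis; CN mer, CH3CN cis.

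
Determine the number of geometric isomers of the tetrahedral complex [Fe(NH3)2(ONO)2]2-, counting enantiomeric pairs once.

1

All four vertices of a tetrahedron are equivalent and mutually adjacent, so cis/trans isomerism cannot arise.
Only one geometric arrangement is possible.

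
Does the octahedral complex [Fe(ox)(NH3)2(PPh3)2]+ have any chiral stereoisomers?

The six octahedral sites form three mutually perpendicular trans pairs.
Each ox is bidentate and must span two cis positions.
The distinct arrangements are (3 in all): NH3 trans, PPh3 cis; NH3 cis, PPh3 cis (chiral); NH3 cis, PPh3 trans.
One of these lacks any improper symmetry element and so occurs as an enantiomeric pair, giving 3 + 1 = 4 stereoisomers in total.

yes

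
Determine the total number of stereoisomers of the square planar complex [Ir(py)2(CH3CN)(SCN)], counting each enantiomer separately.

2

A square has two trans pairs of vertices; adjacent vertices are cis.
Working through the distinct placements yields 2 geometric isomers: py cis; py trans.
Each arrangement has an internal mirror plane or centre of symmetry, so none is chiral.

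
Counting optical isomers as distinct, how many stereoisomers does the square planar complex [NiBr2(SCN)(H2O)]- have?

Systematic placement gives 2 geometric isomers: Br cis; Br trans.
Each arrangement has an internal mirror plane or centre of symmetry, so none is chiral.

2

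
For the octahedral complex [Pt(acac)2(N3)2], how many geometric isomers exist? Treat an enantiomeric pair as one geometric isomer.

An octahedron has six vertices in three trans pairs; every non-trans pair is cis.
Each acac is bidentate and must span two cis positions.
There are 2 geometric isomers: N3 trans; N3 cis (chiral).

2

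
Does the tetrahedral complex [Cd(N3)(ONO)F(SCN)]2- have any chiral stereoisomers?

In a tetrahedral complex all four positions are equivalent and every pair of ligands is adjacent — there is no cis/trans distinction.
Only one geometric arrangement is possible; it has no improper symmetry element, so it exists as a pair of enantiomers (2 stereoisomers).

yes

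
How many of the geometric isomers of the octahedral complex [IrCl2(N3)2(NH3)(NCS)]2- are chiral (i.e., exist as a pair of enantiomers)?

2

The six octahedral sites form three mutually perpendicular trans pairs.
There are 6 geometric isomers: Cl trans, N3 trans; Cl trans, N3 cis; Cl cis, N3 cis (3 arrangements, 2 chiral); Cl cis, N3 trans.
Of these, 2 lack any improper symmetry element and so occur as enantiomeric pairs, giving 6 + 2 = 8 stereoisomers in total.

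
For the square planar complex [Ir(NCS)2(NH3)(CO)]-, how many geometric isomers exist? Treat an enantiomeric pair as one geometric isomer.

A square has two trans pairs of vertices; adjacent vertices are cis.
The distinct arrangements are (2 in all): NCS cis; NCS trans.

2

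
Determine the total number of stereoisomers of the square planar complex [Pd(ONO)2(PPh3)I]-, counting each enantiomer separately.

A square has two trans pairs of vertices; adjacent vertices are cis.
The distinct arrangements are (2 in all): ONO cis; ONO trans.
Each arrangement has an internal mirror plane or centre of symmetry, so none is chiral.

2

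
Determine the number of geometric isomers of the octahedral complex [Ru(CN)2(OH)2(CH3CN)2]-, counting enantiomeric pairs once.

5

In an octahedral complex each vertex has one trans partner and four cis neighbours.
Systematic placement gives 5 geometric isomers: CN trans, OH trans, CH3CN trans; CN cis, OH cis, CH3CN trans; CN cis, OH trans, CH3CN cis; CN cis, OH cis, CH3CN cis (chiral); CN trans, OH cis, CH3CN cis.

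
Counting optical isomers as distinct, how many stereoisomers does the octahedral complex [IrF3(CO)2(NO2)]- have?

3

In an octahedral complex each vertex has one trans partner and four cis neighbours.
The distinct arrangements are (3 in all): F mer, CO trans; F fac, CO cis; F mer, CO cis.
Each arrangement has an internal mirror plane or centre of symmetry, so none is chiral.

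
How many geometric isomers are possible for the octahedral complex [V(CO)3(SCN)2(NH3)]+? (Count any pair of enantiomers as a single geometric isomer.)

The six octahedral sites form three mutually perpendicular trans pairs.
The distinct arrangements are (3 in all): CO mer, SCN trans; CO mer, SCN cis; CO fac, SCN cis.

3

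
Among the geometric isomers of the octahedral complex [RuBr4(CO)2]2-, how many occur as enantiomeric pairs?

Working through the distinct placements yields 2 geometric isomers: CO trans; CO cis.
Each arrangement has an internal mirror plane or centre of symmetry, so none is chiral.

0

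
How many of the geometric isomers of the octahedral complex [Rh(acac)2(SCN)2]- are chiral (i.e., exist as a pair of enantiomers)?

Each acac is bidentate and must span two cis positions.
Systematic placement gives 2 geometric isomers: SCN trans; SCN cis (chiral).
One of these lacks any improper symmetry element and so occurs as an enantiomeric pair, giving 2 + 1 = 3 stereoisomers in total.

1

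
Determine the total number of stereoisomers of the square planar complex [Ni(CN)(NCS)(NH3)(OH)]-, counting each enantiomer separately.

A square has two trans pairs of vertices; adjacent vertices are cis.
Working through the distinct placements yields 3 geometric isomers: (CN/NH3 trans, NCS/OH trans); (CN/OH trans, NCS/NH3 trans); (CN/NCS trans, NH3/OH trans).
Each arrangement has an internal mirror plane or centre of symmetry, so none is chiral.

3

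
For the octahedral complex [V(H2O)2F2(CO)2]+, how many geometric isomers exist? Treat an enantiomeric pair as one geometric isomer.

5

Working through the distinct placements yields 5 geometric isomers: H2O trans, F trans, CO trans; H2O cis, F cis, CO trans; H2O trans, F cis, CO cis; H2O cis, F cis, CO cis (chiral); H2O cis, F trans, CO cis.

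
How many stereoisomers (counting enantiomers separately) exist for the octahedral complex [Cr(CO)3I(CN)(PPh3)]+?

The distinct arrangements are (4 in all): CO mer (3 arrangements); CO fac (chiral).
One of these lacks any improper symmetry element and so occurs as an enantiomeric pair, giving 4 + 1 = 5 stereoisomers in total.

5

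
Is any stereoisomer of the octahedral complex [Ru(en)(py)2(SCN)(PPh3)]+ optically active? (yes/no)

yes

An octahedron has six vertices in three trans pairs; every non-trans pair is cis.
Each en is bidentate and must span two cis positions.
Systematic placement gives 4 geometric isomers: py cis (3 arrangements, 2 chiral); py trans.
Of these, 2 lack any improper symmetry element and so occur as enantiomeric pairs, giving 4 + 2 = 6 stereoisomers in total.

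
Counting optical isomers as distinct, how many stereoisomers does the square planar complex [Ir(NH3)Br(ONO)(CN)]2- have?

3

A square has two trans pairs of vertices; adjacent vertices are cis.
The distinct arrangements are (3 in all): (Br/NH3 trans, CN/ONO trans); (Br/ONO trans, CN/NH3 trans); (Br/CN trans, NH3/ONO trans).
Each arrangement has an internal mirror plane or centre of symmetry, so none is chiral.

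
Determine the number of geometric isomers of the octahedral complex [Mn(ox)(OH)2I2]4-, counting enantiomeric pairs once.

Each ox is bidentate and must span two cis positions.
There are 3 geometric isomers: OH cis, I trans; OH cis, I cis (chiral); OH trans, I cis.

3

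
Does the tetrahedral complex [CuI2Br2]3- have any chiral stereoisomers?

no

All four vertices of a tetrahedron are equivalent and mutually adjacent, so cis/trans isomerism cannot arise.
Only one geometric arrangement is possible.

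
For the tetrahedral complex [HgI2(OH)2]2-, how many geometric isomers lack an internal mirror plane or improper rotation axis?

0

All four vertices of a tetrahedron are equivalent and mutually adjacent, so cis/trans isomerism cannot arise.
Only one geometric arrangement is possible.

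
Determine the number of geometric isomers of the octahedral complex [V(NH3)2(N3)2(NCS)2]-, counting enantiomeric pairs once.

5

In an octahedral complex each vertex has one trans partner and four cis neighbours.
There are 5 geometric isomers: NH3 trans, N3 trans, NCS trans; NH3 cis, N3 trans, NCS cis; NH3 trans, N3 cis, NCS cis; NH3 cis, N3 cis, NCS cis (chiral); NH3 cis, N3 cis, NCS trans.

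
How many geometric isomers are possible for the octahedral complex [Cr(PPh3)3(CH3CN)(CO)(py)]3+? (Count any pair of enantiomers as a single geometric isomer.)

An octahedron has six vertices in three trans pairs; every non-trans pair is cis.
There are 4 geometric isomers: PPh3 mer (3 arrangements); PPh3 fac (chiral).

4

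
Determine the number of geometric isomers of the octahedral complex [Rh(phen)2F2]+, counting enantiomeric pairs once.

An octahedron has six vertices in three trans pairs; every non-trans pair is cis.
Each phen is bidentate and must span two cis positions.
Working through the distinct placements yields 2 geometric isomers: F trans; F cis (chiral).

2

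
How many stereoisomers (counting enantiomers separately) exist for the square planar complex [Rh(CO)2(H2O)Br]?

There are 2 geometric isomers: CO cis; CO trans.
Each arrangement has an internal mirror plane or centre of symmetry, so none is chiral.

2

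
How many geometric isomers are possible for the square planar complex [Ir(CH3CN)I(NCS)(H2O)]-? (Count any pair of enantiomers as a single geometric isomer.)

A square has two trans pairs of vertices; adjacent vertices are cis.
Working through the distinct placements yields 3 geometric isomers: (CH3CN/I trans, H2O/NCS trans); (CH3CN/NCS trans, H2O/I trans); (CH3CN/H2O trans, I/NCS trans).

3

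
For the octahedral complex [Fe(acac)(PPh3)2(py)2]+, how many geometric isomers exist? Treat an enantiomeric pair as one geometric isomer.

In an octahedral complex each vertex has one trans partner and four cis neighbours.
Each acac is bidentate and must span two cis positions.
Systematic placement gives 3 geometric isomers: PPh3 trans, py cis; PPh3 cis, py trans; PPh3 cis, py cis (chiral).

3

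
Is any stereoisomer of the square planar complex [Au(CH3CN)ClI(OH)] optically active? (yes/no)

no

In a square planar complex each vertex has one trans partner and two cis neighbours.
Systematic placement gives 3 geometric isomers: (CH3CN/I trans, Cl/OH trans); (CH3CN/OH trans, Cl/I trans); (CH3CN/Cl trans, I/OH trans).
Each arrangement has an internal mirror plane or centre of symmetry, so none is chiral.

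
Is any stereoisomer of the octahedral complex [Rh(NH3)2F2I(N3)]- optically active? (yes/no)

yes

The six octahedral sites form three mutually perpendicular trans pairs.
Systematic placement gives 6 geometric isomers: NH3 trans, F trans; NH3 cis, F trans; NH3 trans, F cis; NH3 cis, F cis (3 arrangements, 2 chiral).
Of these, 2 lack any improper symmetry element and so occur as enantiomeric pairs, giving 6 + 2 = 8 stereoisomers in total.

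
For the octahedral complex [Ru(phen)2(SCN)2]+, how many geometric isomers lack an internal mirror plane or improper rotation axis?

1

The six octahedral sites form three mutually perpendicular trans pairs.
Each phen is bidentate and must span two cis positions.
The distinct arrangements are (2 in all): SCN trans; SCN cis (chiral).
One of these lacks any improper symmetry element and so occurs as an enantiomeric pair, giving 2 + 1 = 3 stereoisomers in total.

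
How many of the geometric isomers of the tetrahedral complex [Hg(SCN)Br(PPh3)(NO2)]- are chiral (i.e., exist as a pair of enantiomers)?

All four vertices of a tetrahedron are equivalent and mutually adjacent, so cis/trans isomerism cannot arise.
Only one geometric arrangement is possible; it has no improper symmetry element, so it exists as a pair of enantiomers (2 stereoisomers).

1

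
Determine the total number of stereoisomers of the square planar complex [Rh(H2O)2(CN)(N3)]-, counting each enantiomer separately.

A square has two trans pairs of vertices; adjacent vertices are cis.
Systematic placement gives 2 geometric isomers: H2O cis; H2O trans.
Each arrangement has an internal mirror plane or centre of symmetry, so none is chiral.

2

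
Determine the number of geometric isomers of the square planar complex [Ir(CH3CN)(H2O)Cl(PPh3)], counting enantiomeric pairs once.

3

In a square planar complex each vertex has one trans partner and two cis neighbours.
Systematic placement gives 3 geometric isomers: (CH3CN/H2O trans, Cl/PPh3 trans); (CH3CN/PPh3 trans, Cl/H2O trans); (CH3CN/Cl trans, H2O/PPh3 trans).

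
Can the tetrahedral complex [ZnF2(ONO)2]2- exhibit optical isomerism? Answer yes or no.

no

In a tetrahedral complex all four positions are equivalent and every pair of ligands is adjacent — there is no cis/trans distinction.
Only one geometric arrangement is possible.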